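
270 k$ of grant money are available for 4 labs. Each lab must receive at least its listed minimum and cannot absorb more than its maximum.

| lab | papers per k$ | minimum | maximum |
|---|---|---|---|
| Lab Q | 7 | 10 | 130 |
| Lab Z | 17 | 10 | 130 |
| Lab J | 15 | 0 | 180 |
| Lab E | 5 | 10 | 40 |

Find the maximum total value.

Meeting every minimum uses 10+10+0+10 = 30 k$, leaving 240.
Rank by papers per k$: Lab Z 17 > Lab J 15 > Lab Q 7 > Lab E 5.
Lab Z: +120 to 130 (cap) — 120 left.
Only 120 left; Lab J takes them to reach 120.
Total = 7×10 + 17×130 + 15×120 + 5×10 = 4130.

4130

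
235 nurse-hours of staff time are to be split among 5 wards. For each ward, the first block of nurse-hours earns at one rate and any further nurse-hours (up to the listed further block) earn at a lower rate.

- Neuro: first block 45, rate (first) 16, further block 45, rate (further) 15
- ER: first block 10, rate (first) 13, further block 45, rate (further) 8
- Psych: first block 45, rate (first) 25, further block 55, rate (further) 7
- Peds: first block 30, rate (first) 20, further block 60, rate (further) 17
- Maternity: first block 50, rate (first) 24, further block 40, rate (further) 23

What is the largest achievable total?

Treat each block as its own option and order by rate: Psych/T1 25 > Maternity/T1 24 > Maternity/T2 23 > Peds/T1 20 > Peds/T2 17 > Neuro/T1 16 > Neuro/T2 15 > ER/T1 13 > ER/T2 8 > Psych/T2 7.
Psych/T1 (25): +45 ; 190 left.
Maternity T1 at 24: fill all 50 ; 140 left.
Maternity/T2 (23): +40 ; 100 left.
Peds/T1 (20): +30 ; 70 left.
Peds T2 at 17: fill all 60 ; 10 left.
Neuro/T1: +10 of 45 at 16; pool empty.
Total = 25×45 + 24×50 + 23×40 + 20×30 + 17×60 + 16×10 = 5025.

5025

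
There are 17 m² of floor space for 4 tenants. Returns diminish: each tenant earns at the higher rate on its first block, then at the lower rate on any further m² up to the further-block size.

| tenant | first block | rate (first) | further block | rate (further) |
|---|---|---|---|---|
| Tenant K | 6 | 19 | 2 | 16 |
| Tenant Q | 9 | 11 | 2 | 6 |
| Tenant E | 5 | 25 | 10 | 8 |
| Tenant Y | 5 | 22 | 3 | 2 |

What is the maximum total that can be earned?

Rank every tier by rate: Tenant E/first 25 > Tenant Y/first 22 > Tenant K/first 19 > Tenant K/second 16 > Tenant Q/first 11 > Tenant E/second 8 > Tenant Q/second 6 > Tenant Y/second 2.
Tenant E first at 25: fill all 5 — 12 left.
Fill Tenant Y first block (5 at 22) — 7 left.
Fill Tenant K first block (6 at 19) — 1 left.
1 remain; put them into Tenant K second at 16.
Total = 25×5 + 22×5 + 19×6 + 16×1 = 365.

365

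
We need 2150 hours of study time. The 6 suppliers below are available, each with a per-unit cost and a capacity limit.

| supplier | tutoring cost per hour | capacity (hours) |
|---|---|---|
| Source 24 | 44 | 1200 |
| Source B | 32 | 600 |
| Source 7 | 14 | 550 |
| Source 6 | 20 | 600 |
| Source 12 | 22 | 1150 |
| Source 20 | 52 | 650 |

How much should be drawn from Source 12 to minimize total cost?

Cheapest first:
Source 7 (14): use full 550 — 1600 hours to go.
Source 6 at 20: take all 600 hours — 1000 still needed.
Source 12 at 22: take 1000 of its 1150 — requirement met.
Source B, Source 24, Source 20: unused.

1000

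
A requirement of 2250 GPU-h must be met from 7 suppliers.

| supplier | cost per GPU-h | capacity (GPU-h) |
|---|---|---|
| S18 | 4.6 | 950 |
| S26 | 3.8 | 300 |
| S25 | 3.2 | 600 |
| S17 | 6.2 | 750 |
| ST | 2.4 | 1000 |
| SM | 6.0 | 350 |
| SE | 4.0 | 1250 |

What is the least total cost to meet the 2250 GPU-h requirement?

6860

Fill from the cheapest supplier first.
ST at 2.4: take all 1000 GPU-h — 1250 still needed.
S25 (3.2): use full 600 — 650 GPU-h to go.
S26 at 3.8: take all 300 GPU-h — 350 still needed.
SE at 4.0: take 350 of its 1250 — requirement met.
S18, SM, S17: unused.
Cost = 1000×2.4 + 600×3.2 + 300×3.8 + 350×4.0 = 6860.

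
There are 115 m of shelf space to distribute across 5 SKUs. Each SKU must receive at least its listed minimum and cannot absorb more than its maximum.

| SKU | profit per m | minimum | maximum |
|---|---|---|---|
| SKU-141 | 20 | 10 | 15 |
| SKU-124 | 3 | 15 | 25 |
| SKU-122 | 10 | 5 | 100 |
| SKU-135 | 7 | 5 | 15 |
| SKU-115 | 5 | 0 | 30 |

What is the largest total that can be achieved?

1180

Meeting every minimum uses 10+15+5+5+0 = 35 m, leaving 80.
Highest profit per m first: SKU-141 20 > SKU-122 10 > SKU-135 7 > SKU-115 5 > SKU-124 3.
SKU-141: +5 to 15 (cap) ; 75 left.
SKU-122 has room for 95 more but only 75 remain, so it gets 80.
Total = 20×15 + 3×15 + 10×80 + 7×5 = 1180.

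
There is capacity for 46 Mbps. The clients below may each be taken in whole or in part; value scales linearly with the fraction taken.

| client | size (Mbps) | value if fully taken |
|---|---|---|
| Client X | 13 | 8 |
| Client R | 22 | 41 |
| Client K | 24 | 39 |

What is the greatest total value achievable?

80

Sort by value density: Client R 41/22≈1.86, Client K 39/24≈1.62, Client X 8/13≈0.615.
Take all of Client R (22 Mbps, value 41) ; 24 Mbps left.
Take all of Client K (24 Mbps, value 39) ; 0 Mbps left.
Total value = 80.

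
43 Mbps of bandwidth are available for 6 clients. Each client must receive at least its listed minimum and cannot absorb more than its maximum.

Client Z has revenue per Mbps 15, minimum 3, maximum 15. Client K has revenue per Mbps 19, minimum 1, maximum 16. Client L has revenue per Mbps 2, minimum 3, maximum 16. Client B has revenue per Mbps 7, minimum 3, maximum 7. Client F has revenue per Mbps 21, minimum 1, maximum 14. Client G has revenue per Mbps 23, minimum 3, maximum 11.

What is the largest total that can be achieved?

790

Meeting every minimum uses 3+1+3+3+1+3 = 14 Mbps, leaving 29.
Highest revenue per Mbps first: Client G 23 > Client F 21 > Client K 19 > Client Z 15 > Client B 7 > Client L 2.
Client G: +8 to 11 (cap) ; 21 left.
Client F: +13 to 14 (cap) ; 8 left.
Client K: +8 (room for 15) → 9. Pool exhausted.
Total = 15×3 + 19×9 + 2×3 + 7×3 + 21×14 + 23×11 = 790.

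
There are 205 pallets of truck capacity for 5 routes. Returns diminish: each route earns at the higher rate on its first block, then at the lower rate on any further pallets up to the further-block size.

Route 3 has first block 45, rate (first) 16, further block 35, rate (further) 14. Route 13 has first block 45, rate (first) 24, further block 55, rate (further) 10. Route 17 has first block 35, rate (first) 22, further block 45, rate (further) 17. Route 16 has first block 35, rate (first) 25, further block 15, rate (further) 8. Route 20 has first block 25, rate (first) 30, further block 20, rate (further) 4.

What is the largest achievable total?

4560

Treat each block as its own option and order by rate: Route 20/tier1 30 > Route 16/tier1 25 > Route 13/tier1 24 > Route 17/tier1 22 > Route 17/tier2 17 > Route 3/tier1 16 > Route 3/tier2 14 > Route 13/tier2 10 > Route 16/tier2 8 > Route 20/tier2 4.
Route 20/tier1 (30): +25 → 180 left.
Fill Route 16 tier1 block (35 at 25) → 145 left.
Route 13 tier1 at 24: fill all 45 → 100 left.
Route 17/tier1 (22): +35 → 65 left.
Fill Route 17 tier2 block (45 at 17) → 20 left.
Route 3 tier1 at 16: only 20 left, fill 20.
Total = 30×25 + 25×35 + 24×45 + 22×35 + 17×45 + 16×20 = 4560.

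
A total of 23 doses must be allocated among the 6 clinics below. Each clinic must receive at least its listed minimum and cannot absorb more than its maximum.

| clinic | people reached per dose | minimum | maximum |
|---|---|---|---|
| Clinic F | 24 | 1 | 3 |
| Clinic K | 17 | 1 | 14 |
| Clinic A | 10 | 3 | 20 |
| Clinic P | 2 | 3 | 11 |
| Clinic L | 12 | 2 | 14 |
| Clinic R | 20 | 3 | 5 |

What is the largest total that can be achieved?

Meeting every minimum uses 1+1+3+3+2+3 = 13 doses, leaving 10.
Rank by people reached per dose: Clinic F 24 > Clinic R 20 > Clinic K 17 > Clinic L 12 > Clinic A 10 > Clinic P 2.
Give Clinic F 2 more to hit its cap of 3 — 8 left.
Give Clinic R 2 more to hit its cap of 5 — 6 left.
Clinic K has room for 13 more but only 6 remain, so it gets 7.
Total = 24×3 + 17×7 + 10×3 + 2×3 + 12×2 + 20×5 = 351.

351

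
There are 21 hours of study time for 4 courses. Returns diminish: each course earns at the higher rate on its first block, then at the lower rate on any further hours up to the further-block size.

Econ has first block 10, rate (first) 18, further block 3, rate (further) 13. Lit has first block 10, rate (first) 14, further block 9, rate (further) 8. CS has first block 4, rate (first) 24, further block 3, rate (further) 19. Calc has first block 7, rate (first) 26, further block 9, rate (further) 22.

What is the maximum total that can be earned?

495

Treat each block as its own option and order by rate: Calc/T1 26 > CS/T1 24 > Calc/T2 22 > CS/T2 19 > Econ/T1 18 > Lit/T1 14 > Econ/T2 13 > Lit/T2 8.
Calc T1 at 26: fill all 7 ; 14 left.
CS/T1 (24): +4 ; 10 left.
Fill Calc T2 block (9 at 22) ; 1 left.
CS T2 at 19: only 1 left, fill 1.
Total = 26×7 + 24×4 + 22×9 + 19×1 = 495.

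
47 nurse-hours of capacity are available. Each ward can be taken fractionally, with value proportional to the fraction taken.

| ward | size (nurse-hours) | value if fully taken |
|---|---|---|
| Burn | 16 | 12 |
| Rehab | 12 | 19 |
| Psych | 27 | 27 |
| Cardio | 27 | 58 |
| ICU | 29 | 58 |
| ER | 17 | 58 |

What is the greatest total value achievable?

Best value per unit of size first: ER 58/17≈3.41, Cardio 58/27≈2.15, ICU 58/29≈2, Rehab 19/12≈1.58, Psych 27/27≈1, Burn 12/16≈0.75.
Take all of ER (17 nurse-hours, value 58) — 30 nurse-hours left.
Cardio: take in full, 27 nurse-hours for value 58 — 3 left.
Fill the last 3 nurse-hours with part of ICU: 3/29 of it earns 6.
Total value = 122.

122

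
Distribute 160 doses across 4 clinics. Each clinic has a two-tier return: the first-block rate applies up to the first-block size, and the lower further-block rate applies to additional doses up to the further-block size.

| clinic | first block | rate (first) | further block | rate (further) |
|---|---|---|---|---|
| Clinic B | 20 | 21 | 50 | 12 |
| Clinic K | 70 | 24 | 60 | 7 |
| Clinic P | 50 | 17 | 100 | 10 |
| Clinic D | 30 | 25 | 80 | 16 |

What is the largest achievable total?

3530

Rank every tier by rate: Clinic D/T1 25 > Clinic K/T1 24 > Clinic B/T1 21 > Clinic P/T1 17 > Clinic D/T2 16 > Clinic B/T2 12 > Clinic P/T2 10 > Clinic K/T2 7.
Fill Clinic D T1 block (30 at 25) ; 130 left.
Clinic K/T1 (24): +70 ; 60 left.
Clinic B/T1 (21): +20 ; 40 left.
Clinic P/T1: +40 of 50 at 17; pool empty.
Total = 25×30 + 24×70 + 21×20 + 17×40 = 3530.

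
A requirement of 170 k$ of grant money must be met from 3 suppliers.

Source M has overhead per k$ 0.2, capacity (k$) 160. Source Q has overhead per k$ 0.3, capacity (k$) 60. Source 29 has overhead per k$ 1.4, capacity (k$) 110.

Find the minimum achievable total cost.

35

Use suppliers in increasing cost order.
Source M (0.2): use full 160 ; 10 k$ to go.
Take 10 from Source Q at 0.3 to finish.
Source 29: unused.
Cost = 160×0.2 + 10×0.3 = 35.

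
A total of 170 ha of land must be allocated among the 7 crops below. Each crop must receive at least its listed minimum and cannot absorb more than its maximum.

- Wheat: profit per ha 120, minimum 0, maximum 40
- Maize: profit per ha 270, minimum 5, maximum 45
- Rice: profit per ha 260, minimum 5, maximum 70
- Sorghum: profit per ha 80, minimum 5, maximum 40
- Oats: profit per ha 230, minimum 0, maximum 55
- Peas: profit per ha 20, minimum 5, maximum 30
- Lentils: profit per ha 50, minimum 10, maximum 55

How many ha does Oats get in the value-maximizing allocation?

35

Meeting every minimum uses 0+5+5+5+0+5+10 = 30 ha, leaving 140.
Rank by profit per ha: Maize 270 > Rice 260 > Oats 230 > Wheat 120 > Sorghum 80 > Lentils 50 > Peas 20.
Maize takes 40 more to reach its cap of 45 — 100 left.
Rice takes 65 more to reach its cap of 70 — 35 left.
Oats: +35 (room for 55) → 35. Pool exhausted.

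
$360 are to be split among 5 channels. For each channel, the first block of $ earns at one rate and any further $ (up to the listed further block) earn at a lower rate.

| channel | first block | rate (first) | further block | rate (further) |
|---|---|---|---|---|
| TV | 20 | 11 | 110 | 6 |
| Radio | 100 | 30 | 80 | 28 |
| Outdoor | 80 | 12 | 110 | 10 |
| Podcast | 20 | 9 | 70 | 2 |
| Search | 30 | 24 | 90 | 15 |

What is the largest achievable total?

Treat each block as its own option and order by rate: Radio/tier1 30 > Radio/tier2 28 > Search/tier1 24 > Search/tier2 15 > Outdoor/tier1 12 > TV/tier1 11 > Outdoor/tier2 10 > Podcast/tier1 9 > TV/tier2 6 > Podcast/tier2 2.
Radio/tier1 (30): +100 — 260 left.
Radio tier2 at 28: fill all 80 — 180 left.
Search tier1 at 24: fill all 30 — 150 left.
Search tier2 at 15: fill all 90 — 60 left.
Outdoor tier1 at 12: only 60 left, fill 60.
Total = 30×100 + 28×80 + 24×30 + 15×90 + 12×60 = 8030.

8030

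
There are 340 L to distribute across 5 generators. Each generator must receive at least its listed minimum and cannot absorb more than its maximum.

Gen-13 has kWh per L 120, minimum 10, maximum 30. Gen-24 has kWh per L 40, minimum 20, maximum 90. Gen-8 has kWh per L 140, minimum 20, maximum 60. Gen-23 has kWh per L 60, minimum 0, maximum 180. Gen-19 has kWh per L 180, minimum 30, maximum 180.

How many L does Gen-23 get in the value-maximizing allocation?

Meeting every minimum uses 10+20+20+0+30 = 80 L, leaving 260.
Order the generators by kWh per L: Gen-19 180 > Gen-8 140 > Gen-13 120 > Gen-23 60 > Gen-24 40.
Gen-19 takes 150 more to reach its cap of 180 ; 110 left.
Gen-8 takes 40 more to reach its cap of 60 ; 70 left.
Gen-13: +20 to 30 (cap) ; 50 left.
Only 50 left; Gen-23 takes them to reach 50.

50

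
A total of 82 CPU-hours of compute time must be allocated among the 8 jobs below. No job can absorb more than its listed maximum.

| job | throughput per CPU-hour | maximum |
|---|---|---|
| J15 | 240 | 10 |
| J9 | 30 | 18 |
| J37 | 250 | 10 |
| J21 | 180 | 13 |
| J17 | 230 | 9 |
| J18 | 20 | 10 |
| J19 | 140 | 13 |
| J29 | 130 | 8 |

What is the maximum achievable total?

Highest throughput per CPU-hour first: J37 250 > J15 240 > J17 230 > J21 180 > J19 140 > J29 130 > J9 30 > J18 20.
Give J37 10 to hit its cap of 10 → 72 left.
J15 takes 10 to reach its cap of 10 → 62 left.
Give J17 9 to hit its cap of 9 → 53 left.
J21 takes 13 to reach its cap of 13 → 40 left.
J19: +13 to 13 (cap) → 27 left.
J29: +8 to 8 (cap) → 19 left.
Give J9 18 to hit its cap of 18 → 1 left.
J18: +1 (room for 10) → 1. Pool exhausted.
Total = 240×10 + 30×18 + 250×10 + 180×13 + 230×9 + 20×1 + 140×13 + 130×8 = 12730.

12730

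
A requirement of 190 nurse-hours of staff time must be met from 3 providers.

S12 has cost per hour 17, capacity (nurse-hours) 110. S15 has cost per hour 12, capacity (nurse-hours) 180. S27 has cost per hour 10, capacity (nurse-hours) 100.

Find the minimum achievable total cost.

Use providers in increasing cost order.
S27 (10): use full 100 — 90 nurse-hours to go.
Take 90 from S15 at 12 to finish.
S12: unused.
Cost = 100×10 + 90×12 = 2080.

2080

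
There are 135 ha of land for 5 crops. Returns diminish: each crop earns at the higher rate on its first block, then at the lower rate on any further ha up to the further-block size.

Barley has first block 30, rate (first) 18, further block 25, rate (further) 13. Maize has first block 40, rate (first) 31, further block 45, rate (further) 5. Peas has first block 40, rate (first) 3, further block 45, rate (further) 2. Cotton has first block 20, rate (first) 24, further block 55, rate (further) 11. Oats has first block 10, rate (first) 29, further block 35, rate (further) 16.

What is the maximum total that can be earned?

3110

Rank every tier by rate: Maize/T1 31 > Oats/T1 29 > Cotton/T1 24 > Barley/T1 18 > Oats/T2 16 > Barley/T2 13 > Cotton/T2 11 > Maize/T2 5 > Peas/T1 3 > Peas/T2 2.
Maize/T1 (31): +40 → 95 left.
Oats T1 at 29: fill all 10 → 85 left.
Fill Cotton T1 block (20 at 24) → 65 left.
Barley T1 at 18: fill all 30 → 35 left.
Fill Oats T2 block (35 at 16) → 0 left.
Total = 31×40 + 29×10 + 24×20 + 18×30 + 16×35 = 3110.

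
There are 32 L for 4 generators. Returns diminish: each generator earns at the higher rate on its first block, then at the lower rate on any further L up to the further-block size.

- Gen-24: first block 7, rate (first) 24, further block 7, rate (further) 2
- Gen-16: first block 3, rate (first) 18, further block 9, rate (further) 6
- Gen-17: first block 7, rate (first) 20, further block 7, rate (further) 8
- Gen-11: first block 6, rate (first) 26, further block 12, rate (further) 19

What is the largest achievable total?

Rank every tier by rate: Gen-11/first 26 > Gen-24/first 24 > Gen-17/first 20 > Gen-11/second 19 > Gen-16/first 18 > Gen-17/second 8 > Gen-16/second 6 > Gen-24/second 2.
Fill Gen-11 first block (6 at 26) — 26 left.
Gen-24 first at 24: fill all 7 — 19 left.
Fill Gen-17 first block (7 at 20) — 12 left.
Gen-11 second at 19: fill all 12 — 0 left.
Total = 26×6 + 24×7 + 20×7 + 19×12 = 692.

692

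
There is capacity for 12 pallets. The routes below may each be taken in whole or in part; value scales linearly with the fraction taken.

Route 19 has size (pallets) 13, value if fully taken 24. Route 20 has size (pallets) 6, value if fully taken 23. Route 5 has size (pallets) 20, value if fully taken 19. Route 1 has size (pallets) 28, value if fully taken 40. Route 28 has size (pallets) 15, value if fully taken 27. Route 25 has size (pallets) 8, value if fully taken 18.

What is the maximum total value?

36.5

Sort by value density: Route 20 23/6≈3.83, Route 25 18/8≈2.25, Route 19 24/13≈1.85, Route 28 27/15≈1.8, Route 1 40/28≈1.43, Route 5 19/20≈0.95.
All 6 pallets of Route 20 fit (value 23) — 6 remain.
Only 6 pallets remain; take 6/8 of Route 25 for value 18×6/8 = 13.5.
Total value = 36.5.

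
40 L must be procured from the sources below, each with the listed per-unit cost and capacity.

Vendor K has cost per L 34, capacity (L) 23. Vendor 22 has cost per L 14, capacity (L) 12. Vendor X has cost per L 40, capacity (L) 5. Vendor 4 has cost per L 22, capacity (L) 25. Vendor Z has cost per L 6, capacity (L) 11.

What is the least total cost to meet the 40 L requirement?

Cheapest first:
Take 11 from Vendor Z at 6 — need 29 more.
Take 12 from Vendor 22 at 14 — need 17 more.
Take 17 from Vendor 4 at 22 to finish.
Vendor K, Vendor X: unused.
Cost = 11×6 + 12×14 + 17×22 = 608.

608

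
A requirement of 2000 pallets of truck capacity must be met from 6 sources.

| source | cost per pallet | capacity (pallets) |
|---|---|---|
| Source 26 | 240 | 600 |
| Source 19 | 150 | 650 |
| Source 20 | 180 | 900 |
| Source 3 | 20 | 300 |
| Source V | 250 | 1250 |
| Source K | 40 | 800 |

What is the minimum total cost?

Fill from the cheapest source first.
Source 3 (20): use full 300 — 1700 pallets to go.
Source K at 40: take all 800 pallets — 900 still needed.
Source 19 (150): use full 650 — 250 pallets to go.
Source 20 at 180: take 250 of its 900 — requirement met.
Source 26, Source V: unused.
Cost = 300×20 + 800×40 + 650×150 + 250×180 = 180500.

180500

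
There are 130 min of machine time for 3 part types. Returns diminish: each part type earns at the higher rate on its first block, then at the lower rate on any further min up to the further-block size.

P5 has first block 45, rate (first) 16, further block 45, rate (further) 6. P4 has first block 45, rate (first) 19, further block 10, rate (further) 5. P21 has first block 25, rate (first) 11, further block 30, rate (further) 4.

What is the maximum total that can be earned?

1940

Rank every tier by rate: P4/T1 19 > P5/T1 16 > P21/T1 11 > P5/T2 6 > P4/T2 5 > P21/T2 4.
Fill P4 T1 block (45 at 19) → 85 left.
Fill P5 T1 block (45 at 16) → 40 left.
Fill P21 T1 block (25 at 11) → 15 left.
P5/T2: +15 of 45 at 6; pool empty.
Total = 19×45 + 16×45 + 11×25 + 6×15 = 1940.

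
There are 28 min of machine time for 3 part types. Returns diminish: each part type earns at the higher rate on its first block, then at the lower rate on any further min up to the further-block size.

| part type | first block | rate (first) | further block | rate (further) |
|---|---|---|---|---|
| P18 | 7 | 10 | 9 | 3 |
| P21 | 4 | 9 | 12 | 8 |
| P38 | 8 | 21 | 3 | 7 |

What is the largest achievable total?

Order all 6 blocks by rate: P38/tier1 21 > P18/tier1 10 > P21/tier1 9 > P21/tier2 8 > P38/tier2 7 > P18/tier2 3.
P38 tier1 at 21: fill all 8 — 20 left.
P18/tier1 (10): +7 — 13 left.
P21 tier1 at 9: fill all 4 — 9 left.
P21 tier2 at 8: only 9 left, fill 9.
Total = 21×8 + 10×7 + 9×4 + 8×9 = 346.

346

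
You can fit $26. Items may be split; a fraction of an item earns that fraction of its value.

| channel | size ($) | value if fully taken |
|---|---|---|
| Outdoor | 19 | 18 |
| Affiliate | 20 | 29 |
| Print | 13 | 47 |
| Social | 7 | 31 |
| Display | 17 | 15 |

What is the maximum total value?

86.7

Sort by value density: Social 31/7≈4.43, Print 47/13≈3.62, Affiliate 29/20≈1.45, Outdoor 18/19≈0.947, Display 15/17≈0.882.
Take all of Social (7 $, value 31) → 19 $ left.
Print: take in full, 13 $ for value 47 → 6 left.
6 $ left: a 6/20 share of Affiliate gives 29×6/20 = 8.7.
Total value = 86.7.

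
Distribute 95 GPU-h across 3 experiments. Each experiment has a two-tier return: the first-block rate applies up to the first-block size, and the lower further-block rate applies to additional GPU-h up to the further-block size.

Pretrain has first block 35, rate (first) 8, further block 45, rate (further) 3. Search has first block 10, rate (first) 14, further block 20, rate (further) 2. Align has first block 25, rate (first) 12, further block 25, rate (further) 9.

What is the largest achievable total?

Rank every tier by rate: Search/first 14 > Align/first 12 > Align/second 9 > Pretrain/first 8 > Pretrain/second 3 > Search/second 2.
Search/first (14): +10 ; 85 left.
Align first at 12: fill all 25 ; 60 left.
Align second at 9: fill all 25 ; 35 left.
Pretrain/first (8): +35 ; 0 left.
Total = 14×10 + 12×25 + 9×25 + 8×35 = 945.

945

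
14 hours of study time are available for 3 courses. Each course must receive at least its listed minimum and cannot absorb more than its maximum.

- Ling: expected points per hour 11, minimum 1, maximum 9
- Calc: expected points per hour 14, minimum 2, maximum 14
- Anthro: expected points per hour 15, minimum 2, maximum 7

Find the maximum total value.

Meeting every minimum uses 1+2+2 = 5 hours, leaving 9.
Order the courses by expected points per hour: Anthro 15 > Calc 14 > Ling 11.
Give Anthro 5 more to hit its cap of 7 ; 4 left.
Calc has room for 12 more but only 4 remain, so it gets 6.
Total = 11×1 + 14×6 + 15×7 = 200.

200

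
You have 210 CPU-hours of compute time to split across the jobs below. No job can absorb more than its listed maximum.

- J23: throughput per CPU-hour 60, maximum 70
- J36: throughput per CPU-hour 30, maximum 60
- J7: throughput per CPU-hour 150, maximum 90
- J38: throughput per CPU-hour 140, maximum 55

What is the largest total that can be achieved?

25100

Highest throughput per CPU-hour first: J7 150 > J38 140 > J23 60 > J36 30.
J7: +90 to 90 (cap) → 120 left.
Give J38 55 to hit its cap of 55 → 65 left.
Only 65 left; J23 takes them to reach 65.
Total = 60×65 + 150×90 + 140×55 = 25100.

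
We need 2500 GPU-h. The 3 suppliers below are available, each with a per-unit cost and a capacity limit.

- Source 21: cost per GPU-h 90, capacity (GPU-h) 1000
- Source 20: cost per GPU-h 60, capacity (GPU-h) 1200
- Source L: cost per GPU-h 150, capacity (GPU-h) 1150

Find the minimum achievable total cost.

207000

Fill from the cheapest supplier first.
Take 1200 from Source 20 at 60 → need 1300 more.
Source 21 at 90: take all 1000 GPU-h → 300 still needed.
Source L (150): take the remaining 300 → done.
Cost = 1200×60 + 1000×90 + 300×150 = 207000.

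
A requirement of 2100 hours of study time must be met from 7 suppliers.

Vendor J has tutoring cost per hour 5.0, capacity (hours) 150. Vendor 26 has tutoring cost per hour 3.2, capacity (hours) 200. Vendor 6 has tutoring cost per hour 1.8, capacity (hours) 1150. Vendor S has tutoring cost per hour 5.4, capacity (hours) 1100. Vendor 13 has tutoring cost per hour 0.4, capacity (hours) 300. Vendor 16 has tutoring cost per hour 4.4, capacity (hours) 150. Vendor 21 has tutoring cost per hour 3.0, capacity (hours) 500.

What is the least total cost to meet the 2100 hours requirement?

Cheapest first:
Take 300 from Vendor 13 at 0.4 → need 1800 more.
Vendor 6 (1.8): use full 1150 → 650 hours to go.
Vendor 21 at 3.0: take all 500 hours → 150 still needed.
Vendor 26 at 3.2: take 150 of its 200 → requirement met.
Vendor 16, Vendor J, Vendor S: unused.
Cost = 300×0.4 + 1150×1.8 + 500×3.0 + 150×3.2 = 4170.

4170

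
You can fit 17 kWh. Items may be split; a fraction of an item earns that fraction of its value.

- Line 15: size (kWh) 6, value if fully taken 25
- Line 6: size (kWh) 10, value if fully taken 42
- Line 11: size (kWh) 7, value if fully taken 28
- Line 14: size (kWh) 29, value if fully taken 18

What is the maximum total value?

Rank by value-to-size ratio: Line 6 42/10≈4.2, Line 15 25/6≈4.17, Line 11 28/7≈4, Line 14 18/29≈0.621.
Take all of Line 6 (10 kWh, value 42) — 7 kWh left.
Take all of Line 15 (6 kWh, value 25) — 1 kWh left.
Only 1 kWh remain; take 1/7 of Line 11 for value 28×1/7 = 4.
Total value = 71.

71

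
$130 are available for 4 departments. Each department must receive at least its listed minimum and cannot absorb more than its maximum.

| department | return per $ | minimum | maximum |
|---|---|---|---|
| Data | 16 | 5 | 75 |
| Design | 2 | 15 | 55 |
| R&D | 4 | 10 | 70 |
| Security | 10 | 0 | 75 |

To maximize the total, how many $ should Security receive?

Meeting every minimum uses 5+15+10+0 = 30 $, leaving 100.
Rank by return per $: Data 16 > Security 10 > R&D 4 > Design 2.
Give Data 70 more to hit its cap of 75 ; 30 left.
Security has room for 75 more but only 30 remain, so it gets 30.

30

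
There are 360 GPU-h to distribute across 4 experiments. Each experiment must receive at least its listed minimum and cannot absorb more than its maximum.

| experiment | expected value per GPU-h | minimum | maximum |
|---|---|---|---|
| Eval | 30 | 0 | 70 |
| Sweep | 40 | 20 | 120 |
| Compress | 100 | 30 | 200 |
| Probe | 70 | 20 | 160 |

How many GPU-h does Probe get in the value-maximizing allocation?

Meeting every minimum uses 0+20+30+20 = 70 GPU-h, leaving 290.
Highest expected value per GPU-h first: Compress 100 > Probe 70 > Sweep 40 > Eval 30.
Give Compress 170 more to hit its cap of 200 → 120 left.
Probe has room for 140 more but only 120 remain, so it gets 140.

140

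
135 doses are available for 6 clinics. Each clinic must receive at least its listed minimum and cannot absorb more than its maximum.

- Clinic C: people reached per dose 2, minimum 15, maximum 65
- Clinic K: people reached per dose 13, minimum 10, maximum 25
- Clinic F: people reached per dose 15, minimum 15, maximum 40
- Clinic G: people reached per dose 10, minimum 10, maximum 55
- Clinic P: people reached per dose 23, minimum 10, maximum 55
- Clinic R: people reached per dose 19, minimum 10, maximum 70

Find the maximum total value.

Meeting every minimum uses 15+10+15+10+10+10 = 70 doses, leaving 65.
Rank by people reached per dose: Clinic P 23 > Clinic R 19 > Clinic F 15 > Clinic K 13 > Clinic G 10 > Clinic C 2.
Give Clinic P 45 more to hit its cap of 55 ; 20 left.
Clinic R has room for 60 more but only 20 remain, so it gets 30.
Total = 2×15 + 13×10 + 15×15 + 10×10 + 23×55 + 19×30 = 2320.

2320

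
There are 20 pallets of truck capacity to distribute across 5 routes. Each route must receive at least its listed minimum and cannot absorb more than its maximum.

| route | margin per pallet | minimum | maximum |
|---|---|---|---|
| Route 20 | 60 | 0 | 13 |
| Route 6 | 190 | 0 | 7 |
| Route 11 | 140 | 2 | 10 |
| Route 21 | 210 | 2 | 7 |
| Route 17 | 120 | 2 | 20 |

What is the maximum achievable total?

3600

Meeting every minimum uses 0+0+2+2+2 = 6 pallets, leaving 14.
Highest margin per pallet first: Route 21 210 > Route 6 190 > Route 11 140 > Route 17 120 > Route 20 60.
Route 21: +5 to 7 (cap) → 9 left.
Route 6: +7 to 7 (cap) → 2 left.
Route 11: +2 (room for 8) → 4. Pool exhausted.
Total = 190×7 + 140×4 + 210×7 + 120×2 = 3600.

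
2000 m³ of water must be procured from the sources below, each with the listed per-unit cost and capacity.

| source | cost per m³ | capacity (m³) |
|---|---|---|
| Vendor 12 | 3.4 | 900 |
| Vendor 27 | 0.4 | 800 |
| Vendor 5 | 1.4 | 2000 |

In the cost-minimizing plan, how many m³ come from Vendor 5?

Cheapest first:
Take 800 from Vendor 27 at 0.4 → need 1200 more.
Take 1200 from Vendor 5 at 1.4 to finish.
Vendor 12: unused.

1200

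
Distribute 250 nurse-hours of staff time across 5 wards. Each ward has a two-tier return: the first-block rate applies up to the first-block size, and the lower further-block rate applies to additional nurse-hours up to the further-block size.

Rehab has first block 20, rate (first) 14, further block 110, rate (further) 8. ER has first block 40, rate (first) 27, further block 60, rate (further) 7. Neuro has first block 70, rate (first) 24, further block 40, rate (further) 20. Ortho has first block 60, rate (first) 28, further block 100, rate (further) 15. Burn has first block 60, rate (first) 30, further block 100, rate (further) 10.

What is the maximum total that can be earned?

6640

Order all 10 blocks by rate: Burn/T1 30 > Ortho/T1 28 > ER/T1 27 > Neuro/T1 24 > Neuro/T2 20 > Ortho/T2 15 > Rehab/T1 14 > Burn/T2 10 > Rehab/T2 8 > ER/T2 7.
Burn/T1 (30): +60 → 190 left.
Fill Ortho T1 block (60 at 28) → 130 left.
ER/T1 (27): +40 → 90 left.
Neuro/T1 (24): +70 → 20 left.
20 remain; put them into Neuro T2 at 20.
Total = 30×60 + 28×60 + 27×40 + 24×70 + 20×20 = 6640.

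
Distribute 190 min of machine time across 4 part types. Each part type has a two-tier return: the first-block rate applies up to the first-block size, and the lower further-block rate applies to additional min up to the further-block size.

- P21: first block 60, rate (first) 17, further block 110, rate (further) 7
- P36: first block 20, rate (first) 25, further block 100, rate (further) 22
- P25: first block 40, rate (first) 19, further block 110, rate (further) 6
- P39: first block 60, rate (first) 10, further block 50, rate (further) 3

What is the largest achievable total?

Rank every tier by rate: P36/first 25 > P36/second 22 > P25/first 19 > P21/first 17 > P39/first 10 > P21/second 7 > P25/second 6 > P39/second 3.
Fill P36 first block (20 at 25) ; 170 left.
Fill P36 second block (100 at 22) ; 70 left.
P25/first (19): +40 ; 30 left.
P21 first at 17: only 30 left, fill 30.
Total = 25×20 + 22×100 + 19×40 + 17×30 = 3970.

3970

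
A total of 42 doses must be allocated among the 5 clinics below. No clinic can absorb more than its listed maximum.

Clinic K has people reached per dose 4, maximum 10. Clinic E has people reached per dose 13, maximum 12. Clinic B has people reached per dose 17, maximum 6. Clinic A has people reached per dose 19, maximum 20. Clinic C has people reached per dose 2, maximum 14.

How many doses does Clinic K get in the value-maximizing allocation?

Order the clinics by people reached per dose: Clinic A 19 > Clinic B 17 > Clinic E 13 > Clinic K 4 > Clinic C 2.
Clinic A takes 20 to reach its cap of 20 → 22 left.
Give Clinic B 6 to hit its cap of 6 → 16 left.
Clinic E: +12 to 12 (cap) → 4 left.
Clinic K has room for 10 but only 4 remain, so it gets 4.

4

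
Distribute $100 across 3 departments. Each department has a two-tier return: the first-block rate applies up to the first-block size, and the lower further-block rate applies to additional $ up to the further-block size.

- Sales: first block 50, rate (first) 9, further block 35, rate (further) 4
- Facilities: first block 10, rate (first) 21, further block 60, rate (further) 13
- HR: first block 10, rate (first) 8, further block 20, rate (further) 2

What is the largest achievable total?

1260

Rank every tier by rate: Facilities/first 21 > Facilities/second 13 > Sales/first 9 > HR/first 8 > Sales/second 4 > HR/second 2.
Facilities/first (21): +10 ; 90 left.
Fill Facilities second block (60 at 13) ; 30 left.
Sales first at 9: only 30 left, fill 30.
Total = 21×10 + 13×60 + 9×30 = 1260.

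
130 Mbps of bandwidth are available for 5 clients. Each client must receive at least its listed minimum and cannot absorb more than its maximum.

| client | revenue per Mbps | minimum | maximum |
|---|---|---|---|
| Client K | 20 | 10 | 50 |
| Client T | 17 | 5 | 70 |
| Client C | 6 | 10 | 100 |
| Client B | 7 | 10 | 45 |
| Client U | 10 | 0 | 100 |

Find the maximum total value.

Meeting every minimum uses 10+5+10+10+0 = 35 Mbps, leaving 95.
Rank by revenue per Mbps: Client K 20 > Client T 17 > Client U 10 > Client B 7 > Client C 6.
Client K takes 40 more to reach its cap of 50 → 55 left.
Client T: +55 (room for 65) → 60. Pool exhausted.
Total = 20×50 + 17×60 + 6×10 + 7×10 = 2150.

2150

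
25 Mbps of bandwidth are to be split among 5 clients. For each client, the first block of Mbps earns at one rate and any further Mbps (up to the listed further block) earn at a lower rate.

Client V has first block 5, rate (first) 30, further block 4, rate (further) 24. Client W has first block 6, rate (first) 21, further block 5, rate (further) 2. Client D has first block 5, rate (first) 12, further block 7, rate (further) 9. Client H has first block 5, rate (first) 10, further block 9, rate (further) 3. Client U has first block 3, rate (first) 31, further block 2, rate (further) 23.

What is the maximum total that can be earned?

571

Rank every tier by rate: Client U/first 31 > Client V/first 30 > Client V/second 24 > Client U/second 23 > Client W/first 21 > Client D/first 12 > Client H/first 10 > Client D/second 9 > Client H/second 3 > Client W/second 2.
Client U first at 31: fill all 3 ; 22 left.
Client V first at 30: fill all 5 ; 17 left.
Fill Client V second block (4 at 24) ; 13 left.
Client U/second (23): +2 ; 11 left.
Client W first at 21: fill all 6 ; 5 left.
Client D/first (12): +5 ; 0 left.
Total = 31×3 + 30×5 + 24×4 + 23×2 + 21×6 + 12×5 = 571.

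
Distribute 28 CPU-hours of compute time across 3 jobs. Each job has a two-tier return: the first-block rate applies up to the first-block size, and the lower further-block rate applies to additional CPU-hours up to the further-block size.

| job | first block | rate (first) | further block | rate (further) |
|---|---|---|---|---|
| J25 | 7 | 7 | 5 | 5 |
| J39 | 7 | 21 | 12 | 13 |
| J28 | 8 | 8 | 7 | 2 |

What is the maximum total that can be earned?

374

Treat each block as its own option and order by rate: J39/tier1 21 > J39/tier2 13 > J28/tier1 8 > J25/tier1 7 > J25/tier2 5 > J28/tier2 2.
J39 tier1 at 21: fill all 7 ; 21 left.
J39 tier2 at 13: fill all 12 ; 9 left.
Fill J28 tier1 block (8 at 8) ; 1 left.
J25 tier1 at 7: only 1 left, fill 1.
Total = 21×7 + 13×12 + 8×8 + 7×1 = 374.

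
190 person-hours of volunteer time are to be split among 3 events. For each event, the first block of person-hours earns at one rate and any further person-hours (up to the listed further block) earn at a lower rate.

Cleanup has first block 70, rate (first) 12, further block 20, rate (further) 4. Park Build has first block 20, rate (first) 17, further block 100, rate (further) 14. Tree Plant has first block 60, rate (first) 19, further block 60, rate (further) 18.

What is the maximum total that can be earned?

3260

Rank every tier by rate: Tree Plant/T1 19 > Tree Plant/T2 18 > Park Build/T1 17 > Park Build/T2 14 > Cleanup/T1 12 > Cleanup/T2 4.
Fill Tree Plant T1 block (60 at 19) — 130 left.
Fill Tree Plant T2 block (60 at 18) — 70 left.
Park Build/T1 (17): +20 — 50 left.
Park Build/T2: +50 of 100 at 14; pool empty.
Total = 19×60 + 18×60 + 17×20 + 14×50 = 3260.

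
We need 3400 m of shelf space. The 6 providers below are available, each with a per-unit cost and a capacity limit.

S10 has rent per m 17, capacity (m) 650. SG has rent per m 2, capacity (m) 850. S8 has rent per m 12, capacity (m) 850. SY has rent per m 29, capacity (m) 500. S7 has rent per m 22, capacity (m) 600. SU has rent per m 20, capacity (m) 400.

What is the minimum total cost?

Fill from the cheapest provider first.
SG (2): use full 850 ; 2550 m to go.
Take 850 from S8 at 12 ; need 1700 more.
S10 (17): use full 650 ; 1050 m to go.
SU at 20: take all 400 m ; 650 still needed.
S7 at 22: take all 600 m ; 50 still needed.
SY at 29: take 50 of its 500 ; requirement met.
Cost = 850×2 + 850×12 + 650×17 + 400×20 + 600×22 + 50×29 = 45600.

45600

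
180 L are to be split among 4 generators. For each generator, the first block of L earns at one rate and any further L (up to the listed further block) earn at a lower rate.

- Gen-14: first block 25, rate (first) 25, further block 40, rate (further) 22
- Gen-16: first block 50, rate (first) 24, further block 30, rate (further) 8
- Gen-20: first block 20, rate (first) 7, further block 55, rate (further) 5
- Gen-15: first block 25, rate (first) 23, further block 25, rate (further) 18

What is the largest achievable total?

3850

Order all 8 blocks by rate: Gen-14/tier1 25 > Gen-16/tier1 24 > Gen-15/tier1 23 > Gen-14/tier2 22 > Gen-15/tier2 18 > Gen-16/tier2 8 > Gen-20/tier1 7 > Gen-20/tier2 5.
Fill Gen-14 tier1 block (25 at 25) — 155 left.
Fill Gen-16 tier1 block (50 at 24) — 105 left.
Gen-15/tier1 (23): +25 — 80 left.
Gen-14 tier2 at 22: fill all 40 — 40 left.
Fill Gen-15 tier2 block (25 at 18) — 15 left.
Gen-16 tier2 at 8: only 15 left, fill 15.
Total = 25×25 + 24×50 + 23×25 + 22×40 + 18×25 + 8×15 = 3850.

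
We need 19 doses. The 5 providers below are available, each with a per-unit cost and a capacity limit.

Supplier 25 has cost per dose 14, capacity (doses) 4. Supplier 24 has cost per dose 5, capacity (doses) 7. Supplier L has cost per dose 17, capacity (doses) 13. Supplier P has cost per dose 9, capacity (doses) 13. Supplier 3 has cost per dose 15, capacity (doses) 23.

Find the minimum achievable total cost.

Cheapest first:
Supplier 24 at 5: take all 7 doses → 12 still needed.
Supplier P (9): take the remaining 12 → done.
Supplier 25, Supplier 3, Supplier L: unused.
Cost = 7×5 + 12×9 = 143.

143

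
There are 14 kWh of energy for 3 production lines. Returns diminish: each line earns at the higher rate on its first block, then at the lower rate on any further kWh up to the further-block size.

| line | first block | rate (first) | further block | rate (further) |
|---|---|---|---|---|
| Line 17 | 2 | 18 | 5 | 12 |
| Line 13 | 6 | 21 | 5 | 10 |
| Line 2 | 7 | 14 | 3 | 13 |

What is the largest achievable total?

Rank every tier by rate: Line 13/T1 21 > Line 17/T1 18 > Line 2/T1 14 > Line 2/T2 13 > Line 17/T2 12 > Line 13/T2 10.
Line 13/T1 (21): +6 ; 8 left.
Fill Line 17 T1 block (2 at 18) ; 6 left.
Line 2/T1: +6 of 7 at 14; pool empty.
Total = 21×6 + 18×2 + 14×6 = 246.

246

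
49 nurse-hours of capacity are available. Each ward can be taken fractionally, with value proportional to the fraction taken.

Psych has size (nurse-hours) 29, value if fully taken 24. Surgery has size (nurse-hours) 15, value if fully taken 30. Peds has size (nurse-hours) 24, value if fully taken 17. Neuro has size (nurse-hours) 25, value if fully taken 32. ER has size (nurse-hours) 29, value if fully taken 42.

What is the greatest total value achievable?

Best value per unit of size first: Surgery 30/15≈2, ER 42/29≈1.45, Neuro 32/25≈1.28, Psych 24/29≈0.828, Peds 17/24≈0.708.
Surgery: take in full, 15 nurse-hours for value 30 ; 34 left.
ER: take in full, 29 nurse-hours for value 42 ; 5 left.
5 nurse-hours left: a 5/25 share of Neuro gives 32×5/25 = 6.4.
Total value = 78.4.

78.4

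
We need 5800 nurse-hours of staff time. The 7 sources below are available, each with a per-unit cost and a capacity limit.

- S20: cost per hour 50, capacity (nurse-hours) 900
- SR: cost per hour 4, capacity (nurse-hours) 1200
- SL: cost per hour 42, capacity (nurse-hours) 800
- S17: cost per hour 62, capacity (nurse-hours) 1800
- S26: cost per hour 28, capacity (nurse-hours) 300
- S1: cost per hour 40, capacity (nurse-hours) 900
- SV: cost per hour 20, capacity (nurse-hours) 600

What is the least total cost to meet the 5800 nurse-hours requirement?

208000

Cheapest first:
SR at 4: take all 1200 nurse-hours → 4600 still needed.
Take 600 from SV at 20 → need 4000 more.
S26 at 28: take all 300 nurse-hours → 3700 still needed.
Take 900 from S1 at 40 → need 2800 more.
SL at 42: take all 800 nurse-hours → 2000 still needed.
S20 at 50: take all 900 nurse-hours → 1100 still needed.
S17 (62): take the remaining 1100 → done.
Cost = 1200×4 + 600×20 + 300×28 + 900×40 + 800×42 + 900×50 + 1100×62 = 208000.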